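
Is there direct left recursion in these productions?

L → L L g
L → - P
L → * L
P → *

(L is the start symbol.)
Direct left recursion occurs when N → N α for some non-terminal N (the right-hand side begins with the left-hand side itself).

L → L L g: LEFT RECURSIVE (starts with L)
L → - P: starts with '-'
L → * L: starts with '*'
P → *: starts with '*'

The grammar has direct left recursion on: L.

Answer: Yes, L is left-recursive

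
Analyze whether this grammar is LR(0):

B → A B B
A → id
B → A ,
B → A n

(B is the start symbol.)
Yes, the grammar is LR(0)

A grammar is LR(0) if no state in the canonical LR(0) collection has:
  - both a shift item (dot before a terminal) and a complete item (shift-reduce conflict), or
  - two or more complete items (reduce-reduce conflict; the accept item [B' → B .] counts as a complete item here).

Augment with B' → B and build the canonical LR(0) collection (I0 = CLOSURE({[B' → . B]}), then GOTO on every symbol after a dot until no new states appear). It has 8 states:
  I0: { [A → . id], [B → . A ,], [B → . A B B], [B → . A n], [B' → . B] }  — shift
  I1: { [A → . id], [B → . A ,], [B → . A B B], [B → . A n], [B → A . ,], [B → A . B B], [B → A . n] }  — shift
  I2: { [B' → B .] }  — accept
  I3: { [A → id .] }  — reduce
  I4: { [B → A , .] }  — reduce
  I5: { [A → . id], [B → . A ,], [B → . A B B], [B → . A n], [B → A B . B] }  — shift
  I6: { [B → A n .] }  — reduce
  I7: { [B → A B B .] }  — reduce

Every state is either a pure shift/goto state or contains exactly one complete item and nothing to shift — no conflicts. The grammar is LR(0).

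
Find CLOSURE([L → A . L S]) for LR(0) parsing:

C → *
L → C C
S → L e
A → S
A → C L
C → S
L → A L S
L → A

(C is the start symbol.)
To compute CLOSURE, for each item [A → α.Bβ] where B is a non-terminal, add [B → .γ] for all productions B → γ; repeat for the newly added items until nothing changes.

Start with: [L → A . L S]
  [L → A . L S] has the dot before L: add [L → . C C], [L → . A L S], [L → . A]
  [L → . C C] has the dot before C: add [C → . *], [C → . S]
  [L → . A L S] has the dot before A: add [A → . S], [A → . C L]
  [C → . S] has the dot before S: add [S → . L e]
No further items can be added.

CLOSURE = { [A → . C L], [A → . S], [C → . *], [C → . S], [L → . A L S], [L → . A], [L → . C C], [L → A . L S], [S → . L e] }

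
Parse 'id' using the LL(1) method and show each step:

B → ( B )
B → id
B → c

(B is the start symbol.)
LL(1) parsing maintains a stack (initially the start symbol over $) and the input. At each step: if the stack top is a terminal, match it against the current input token; if it is a non-terminal N, replace it with the RHS of M[N, lookahead] (the unique production whose predict set contains the lookahead).

Stack is shown with the top on the left.

Stack  Input  Action
--------------------
B $    id $   output B → id
id $   id $   match 'id'
$      $      accept

The string is accepted.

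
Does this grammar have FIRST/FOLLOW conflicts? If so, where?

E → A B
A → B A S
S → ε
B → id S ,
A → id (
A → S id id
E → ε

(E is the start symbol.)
A FIRST/FOLLOW conflict occurs when a non-terminal N has a nullable alternative N → β (β ⇒* ε) and another alternative N → α with FIRST(α) ∩ FOLLOW(N) ≠ ∅: on such a lookahead the parser cannot decide between expanding α and letting N vanish via β.

Nullable non-terminals: E, S.
FIRST sets used below: FIRST(A) = { 'id' }

E: nullable alternative(s) E → ε; FOLLOW(E) = { $ }
  E → A B: FIRST \ {ε} = { 'id' } — disjoint from FOLLOW(E)
  E → ε: FIRST \ {ε} = { } — this is the only nullable alternative, skip
S has a nullable alternative but only one production, so nothing to check.

A, B have no nullable alternative, so no FIRST/FOLLOW check is needed there.

No FIRST/FOLLOW conflicts found.

Answer: No FIRST/FOLLOW conflicts.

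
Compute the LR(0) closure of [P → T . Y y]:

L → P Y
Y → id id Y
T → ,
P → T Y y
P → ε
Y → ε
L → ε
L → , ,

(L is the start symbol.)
{ [P → T . Y y], [Y → . id id Y], [Y → .] }

Start with: [P → T . Y y]
  [P → T . Y y] has the dot before Y: add [Y → . id id Y], [Y → .]
No further items can be added.

CLOSURE = { [P → T . Y y], [Y → . id id Y], [Y → .] }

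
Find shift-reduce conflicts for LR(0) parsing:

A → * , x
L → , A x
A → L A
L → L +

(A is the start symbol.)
No shift-reduce conflicts

Augment with A' → A and build the canonical LR(0) collection (I0 = CLOSURE({[A' → . A]}), then GOTO on every symbol after a dot until no new states appear). It has 11 states:
  I0: { [A → . * , x], [A → . L A], [A' → . A], [L → . , A x], [L → . L +] }  — shift
  I1: { [A → * . , x] }  — shift
  I2: { [A → . * , x], [A → . L A], [L → , . A x], [L → . , A x], [L → . L +] }  — shift
  I3: { [A' → A .] }  — accept
  I4: { [A → . * , x], [A → . L A], [A → L . A], [L → . , A x], [L → . L +], [L → L . +] }  — shift
  I5: { [L → L + .] }  — reduce
  I6: { [A → L A .] }  — reduce
  I7: { [L → , A . x] }  — shift
  I8: { [L → , A x .] }  — reduce
  I9: { [A → * , . x] }  — shift
  I10: { [A → * , x .] }  — reduce

No state contains both a complete item and a shift item.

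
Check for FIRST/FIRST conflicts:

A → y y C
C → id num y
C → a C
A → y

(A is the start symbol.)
Yes. A → y y C / A → y on { 'y' }

A FIRST/FIRST conflict occurs when two productions N → α and N → β for the same non-terminal have FIRST(α) ∩ FIRST(β) ≠ ∅ (with ε ∈ FIRST of a nullable right-hand side, so two nullable alternatives also conflict).

Productions for A:
  A → y y C: FIRST = { 'y' }
  A → y: FIRST = { 'y' }
Productions for C:
  C → id num y: FIRST = { 'id' }
  C → a C: FIRST = { 'a' }

Conflict for A: A → y y C and A → y
  Overlap: { 'y' }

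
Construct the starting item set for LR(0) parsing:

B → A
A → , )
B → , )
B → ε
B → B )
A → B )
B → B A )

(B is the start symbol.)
{ [A → . , )], [A → . B )], [B → . , )], [B → . A], [B → . B )], [B → . B A )], [B → .], [B' → . B] }

First, augment the grammar with B' → B
I₀ = CLOSURE({ [B' → . B] }):
  [B' → . B] has the dot before B: add [B → . A], [B → . , )], [B → .], [B → . B )], [B → . B A )]
  [B → . A] has the dot before A: add [A → . , )], [A → . B )]
No further items can be added.

I₀ = { [A → . , )], [A → . B )], [B → . , )], [B → . A], [B → . B )], [B → . B A )], [B → .], [B' → . B] }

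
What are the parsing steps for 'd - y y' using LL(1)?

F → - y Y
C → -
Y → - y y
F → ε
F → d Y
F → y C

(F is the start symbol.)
Stack is shown with the top on the left.

Stack    Input      Action
--------------------------
F $      d - y y $  output F → d Y
d Y $    d - y y $  match 'd'
Y $      - y y $    output Y → - y y
- y y $  - y y $    match '-'
y y $    y y $      match 'y'
y $      y $        match 'y'
$        $          accept

The string is accepted.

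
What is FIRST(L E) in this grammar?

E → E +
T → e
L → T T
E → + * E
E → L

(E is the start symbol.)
{ 'e' }

FIRST sets of the non-terminals involved (from the grammar, by fixed-point iteration):
  FIRST(L) = { 'e' }

To compute FIRST(L E), process the symbols left to right:
Symbol L is a non-terminal. Add FIRST(L) \ {ε} = { 'e' }
L is not nullable (ε ∉ FIRST(L)), so stop here.
FIRST(L E) = { 'e' }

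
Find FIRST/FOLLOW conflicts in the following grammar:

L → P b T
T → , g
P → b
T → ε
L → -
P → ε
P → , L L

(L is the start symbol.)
Yes. T → ',' g with FOLLOW(T) on { ',' }; P → b with FOLLOW(P) on { 'b' }

A FIRST/FOLLOW conflict occurs when a non-terminal N has a nullable alternative N → β (β ⇒* ε) and another alternative N → α with FIRST(α) ∩ FOLLOW(N) ≠ ∅: on such a lookahead the parser cannot decide between expanding α and letting N vanish via β.

Nullable non-terminals: P, T.

P: nullable alternative(s) P → ε; FOLLOW(P) = { 'b' }
  P → b: FIRST \ {ε} = { 'b' } — overlaps FOLLOW(P) on { 'b' }: CONFLICT
  P → ε: FIRST \ {ε} = { } — this is the only nullable alternative, skip
  P → , L L: FIRST \ {ε} = { ',' } — disjoint from FOLLOW(P)

T: nullable alternative(s) T → ε; FOLLOW(T) = { $, ',', '-', 'b' }
  T → , g: FIRST \ {ε} = { ',' } — overlaps FOLLOW(T) on { ',' }: CONFLICT
  T → ε: FIRST \ {ε} = { } — this is the only nullable alternative, skip

L has no nullable alternative, so no FIRST/FOLLOW check is needed there.

So the grammar has 2 FIRST/FOLLOW conflicts (marked CONFLICT above).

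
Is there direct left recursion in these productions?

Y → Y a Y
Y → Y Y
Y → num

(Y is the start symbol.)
Yes, Y is left-recursive

Y → Y a Y: LEFT RECURSIVE (starts with Y)
Y → Y Y: LEFT RECURSIVE (starts with Y)
Y → num: starts with num

The grammar has direct left recursion on: Y.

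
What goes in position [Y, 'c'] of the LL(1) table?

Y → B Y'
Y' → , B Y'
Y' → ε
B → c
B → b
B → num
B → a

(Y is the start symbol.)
Y → B Y'

To find M[Y, 'c'], we find productions for Y where 'c' is in the predict set (PREDICT(N → α) = (FIRST(α) \ {ε}) ∪ (FOLLOW(N) if α ⇒* ε)).

Relevant sets:
  FIRST(B) = { 'a', 'b', 'c', 'num' }

Y → B Y': PREDICT = { 'a', 'b', 'c', 'num' }
  'c' is in predict set, so this production goes in M[Y, 'c']

M[Y, 'c'] = Y → B Y'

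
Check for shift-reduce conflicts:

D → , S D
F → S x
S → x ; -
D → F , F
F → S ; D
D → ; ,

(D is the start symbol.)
No shift-reduce conflicts

A shift-reduce conflict occurs when an LR(0) state has both:
  - a complete (reduce) item [A → α .] (dot at the end), and
  - a shift item [B → β . c γ] (dot before a terminal).

Augment with D' → D and build the canonical LR(0) collection (I0 = CLOSURE({[D' → . D]}), then GOTO on every symbol after a dot until no new states appear). It has 17 states:
  I0: { [D → . , S D], [D → . ; ,], [D → . F , F], [D' → . D], [F → . S ; D], [F → . S x], [S → . x ; -] }  — shift
  I1: { [D → , . S D], [S → . x ; -] }  — shift
  I2: { [D → ; . ,] }  — shift
  I3: { [D' → D .] }  — accept
  I4: { [D → F . , F] }  — shift
  I5: { [F → S . ; D], [F → S . x] }  — shift
  I6: { [S → x . ; -] }  — shift
  I7: { [S → x ; . -] }  — shift
  I8: { [S → x ; - .] }  — reduce
  I9: { [D → . , S D], [D → . ; ,], [D → . F , F], [F → . S ; D], [F → . S x], [F → S ; . D], [S → . x ; -] }  — shift
  I10: { [F → S x .] }  — reduce
  I11: { [F → S ; D .] }  — reduce
  I12: { [D → F , . F], [F → . S ; D], [F → . S x], [S → . x ; -] }  — shift
  I13: { [D → F , F .] }  — reduce
  I14: { [D → ; , .] }  — reduce
  I15: { [D → , S . D], [D → . , S D], [D → . ; ,], [D → . F , F], [F → . S ; D], [F → . S x], [S → . x ; -] }  — shift
  I16: { [D → , S D .] }  — reduce

No state contains both a complete item and a shift item.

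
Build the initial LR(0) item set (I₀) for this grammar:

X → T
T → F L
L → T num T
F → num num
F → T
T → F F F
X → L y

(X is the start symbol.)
First, augment the grammar with X' → X
I₀ = CLOSURE({ [X' → . X] }):
  [X' → . X] has the dot before X: add [X → . T], [X → . L y]
  [X → . T] has the dot before T: add [T → . F L], [T → . F F F]
  [X → . L y] has the dot before L: add [L → . T num T]
  [T → . F L] has the dot before F: add [F → . num num], [F → . T]
No further items can be added.

I₀ = { [F → . T], [F → . num num], [L → . T num T], [T → . F F F], [T → . F L], [X → . L y], [X → . T], [X' → . X] }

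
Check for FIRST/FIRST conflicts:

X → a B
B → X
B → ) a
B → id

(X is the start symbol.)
FIRST sets of the non-terminals at (or reachable through a nullable prefix from) the front of some alternative:
  FIRST(X) = { 'a' }

Productions for B:
  B → X: FIRST = { 'a' }
  B → ) a: FIRST = { ')' }
  B → id: FIRST = { 'id' }
X has only one production, so no FIRST/FIRST conflict is possible there.

All alternatives of each non-terminal have pairwise disjoint FIRST sets.

Answer: No FIRST/FIRST conflicts.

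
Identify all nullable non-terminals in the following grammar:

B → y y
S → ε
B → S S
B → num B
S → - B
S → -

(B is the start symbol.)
ε-productions: S → ε
So S is immediately nullable.
B → S S: every symbol on the right is nullable, so B is nullable too.
Every non-terminal is now nullable.
Nullable = { 'B', 'S' }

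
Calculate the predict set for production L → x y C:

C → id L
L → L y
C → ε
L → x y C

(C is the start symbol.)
PREDICT(L → x y C) = (FIRST(RHS) \ {ε}) ∪ (FOLLOW(L) if ε ∈ FIRST(RHS), i.e. RHS ⇒* ε)
FIRST(x y C) = { 'x' }
ε ∉ FIRST(x y C), so FOLLOW(L) is not added.
PREDICT(L → x y C) = { 'x' }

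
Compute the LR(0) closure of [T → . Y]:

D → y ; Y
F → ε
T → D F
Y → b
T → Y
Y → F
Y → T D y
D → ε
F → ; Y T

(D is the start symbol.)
Start with: [T → . Y]
  [T → . Y] has the dot before Y: add [Y → . b], [Y → . F], [Y → . T D y]
  [Y → . F] has the dot before F: add [F → .], [F → . ; Y T]
  [Y → . T D y] has the dot before T: add [T → . D F]
  [T → . D F] has the dot before D: add [D → . y ; Y], [D → .]
No further items can be added.

CLOSURE = { [D → . y ; Y], [D → .], [F → . ; Y T], [F → .], [T → . D F], [T → . Y], [Y → . F], [Y → . T D y], [Y → . b] }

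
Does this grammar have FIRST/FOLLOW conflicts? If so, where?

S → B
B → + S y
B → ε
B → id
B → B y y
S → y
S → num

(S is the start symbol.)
Nullable non-terminals: B, S.
FIRST sets used below: FIRST(B) = { '+', 'id', 'y', ε }

B: nullable alternative(s) B → ε; FOLLOW(B) = { $, 'y' }
  B → + S y: FIRST \ {ε} = { '+' } — disjoint from FOLLOW(B)
  B → ε: FIRST \ {ε} = { } — this is the only nullable alternative, skip
  B → id: FIRST \ {ε} = { 'id' } — disjoint from FOLLOW(B)
  B → B y y: FIRST \ {ε} = { '+', 'id', 'y' } — overlaps FOLLOW(B) on { 'y' }: CONFLICT

S: nullable alternative(s) S → B; FOLLOW(S) = { $, 'y' }
  S → B: FIRST \ {ε} = { '+', 'id', 'y' } — this is the only nullable alternative, skip
  S → y: FIRST \ {ε} = { 'y' } — overlaps FOLLOW(S) on { 'y' }: CONFLICT
  S → num: FIRST \ {ε} = { 'num' } — disjoint from FOLLOW(S)

So the grammar has 2 FIRST/FOLLOW conflicts (marked CONFLICT above).

Answer: Yes. S → y with FOLLOW(S) on { 'y' }; B → B y y with FOLLOW(B) on { 'y' }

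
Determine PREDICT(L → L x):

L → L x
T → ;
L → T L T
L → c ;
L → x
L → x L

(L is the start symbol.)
{ ';', 'c', 'x' }

PREDICT(L → L x) = (FIRST(RHS) \ {ε}) ∪ (FOLLOW(L) if ε ∈ FIRST(RHS), i.e. RHS ⇒* ε)
FIRST(L) = { ';', 'c', 'x' }
FIRST(L x) = { ';', 'c', 'x' }
ε ∉ FIRST(L x), so FOLLOW(L) is not added.
PREDICT(L → L x) = { ';', 'c', 'x' }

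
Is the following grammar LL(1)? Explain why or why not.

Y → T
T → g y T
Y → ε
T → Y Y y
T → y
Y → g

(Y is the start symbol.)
No. Predict set conflict for Y: { 'g', 'y' }

A grammar is LL(1) if for each non-terminal N with multiple productions, the predict sets of those productions are pairwise disjoint, where PREDICT(N → α) = (FIRST(α) \ {ε}) ∪ (FOLLOW(N) if α ⇒* ε).

Relevant sets:
  FIRST(T) = { 'g', 'y' }
  FIRST(Y) = { 'g', 'y', ε }
  FOLLOW(Y) = { $, 'g', 'y' }

For Y:
  PREDICT(Y → T) = { 'g', 'y' }
  PREDICT(Y → ε) = { $, 'g', 'y' }
  PREDICT(Y → g) = { 'g' }
For T:
  PREDICT(T → g y T) = { 'g' }
  PREDICT(T → Y Y y) = { 'g', 'y' }
  PREDICT(T → y) = { 'y' }

Conflict found: Predict set conflict for Y: { 'g', 'y' }
The grammar is NOT LL(1).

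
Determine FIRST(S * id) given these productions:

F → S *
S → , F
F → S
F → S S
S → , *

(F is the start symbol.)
{ ',' }

FIRST sets of the non-terminals involved (from the grammar, by fixed-point iteration):
  FIRST(S) = { ',' }

To compute FIRST(S * id), process the symbols left to right:
Symbol S is a non-terminal. Add FIRST(S) \ {ε} = { ',' }
S is not nullable (ε ∉ FIRST(S)), so stop here.
FIRST(S * id) = { ',' }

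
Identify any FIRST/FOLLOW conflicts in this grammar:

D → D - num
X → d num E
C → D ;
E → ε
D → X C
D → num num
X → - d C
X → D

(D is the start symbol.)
Nullable non-terminals: E.
E has a nullable alternative but only one production, so nothing to check.

C, D, X have no nullable alternative, so no FIRST/FOLLOW check is needed there.

No FIRST/FOLLOW conflicts found.

Answer: No FIRST/FOLLOW conflicts.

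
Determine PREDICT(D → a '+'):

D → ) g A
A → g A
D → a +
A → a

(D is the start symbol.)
{ 'a' }

PREDICT(D → a '+') = (FIRST(RHS) \ {ε}) ∪ (FOLLOW(D) if ε ∈ FIRST(RHS), i.e. RHS ⇒* ε)
FIRST(a '+') = { 'a' }
ε ∉ FIRST(a '+'), so FOLLOW(D) is not added.
PREDICT(D → a '+') = { 'a' }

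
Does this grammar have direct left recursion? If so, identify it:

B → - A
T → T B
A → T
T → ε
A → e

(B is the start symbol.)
Yes, T is left-recursive

B → - A: starts with '-'
T → T B: LEFT RECURSIVE (starts with T)
A → T: starts with T
T → ε: starts with ε
A → e: starts with e

The grammar has direct left recursion on: T.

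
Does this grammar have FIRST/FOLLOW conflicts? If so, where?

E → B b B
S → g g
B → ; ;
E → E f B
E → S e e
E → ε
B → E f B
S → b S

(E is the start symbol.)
Nullable non-terminals: E.
FIRST sets used below: FIRST(B) = { ';', 'b', 'f', 'g' }, FIRST(E) = { ';', 'b', 'f', 'g', ε }, FIRST(S) = { 'b', 'g' }

E: nullable alternative(s) E → ε; FOLLOW(E) = { $, 'f' }
  E → B b B: FIRST \ {ε} = { ';', 'b', 'f', 'g' } — overlaps FOLLOW(E) on { 'f' }: CONFLICT
  E → E f B: FIRST \ {ε} = { ';', 'b', 'f', 'g' } — overlaps FOLLOW(E) on { 'f' }: CONFLICT
  E → S e e: FIRST \ {ε} = { 'b', 'g' } — disjoint from FOLLOW(E)
  E → ε: FIRST \ {ε} = { } — this is the only nullable alternative, skip

B, S have no nullable alternative, so no FIRST/FOLLOW check is needed there.

So the grammar has 2 FIRST/FOLLOW conflicts (marked CONFLICT above).

Answer: Yes. E → B b B with FOLLOW(E) on { 'f' }; E → E f B with FOLLOW(E) on { 'f' }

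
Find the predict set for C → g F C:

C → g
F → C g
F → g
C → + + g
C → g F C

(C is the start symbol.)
PREDICT(C → g F C) = (FIRST(RHS) \ {ε}) ∪ (FOLLOW(C) if ε ∈ FIRST(RHS), i.e. RHS ⇒* ε)
FIRST(g F C) = { 'g' }
ε ∉ FIRST(g F C), so FOLLOW(C) is not added.
PREDICT(C → g F C) = { 'g' }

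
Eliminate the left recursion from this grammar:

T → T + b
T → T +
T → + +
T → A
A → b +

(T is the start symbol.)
T → + + T'
T → A T'
T' → + b T'
T' → + T'
T' → ε
A → b +

T is directly left-recursive. The standard transformation for
  A → A α₁ | ... | A α_m | β₁ | ... | β_n
is
  A  → β₁ A' | ... | β_n A'
  A' → α₁ A' | ... | α_m A' | ε

T → + + becomes T → + + T'
T → A becomes T → A T'
T → T + b becomes T' → + b T'
T → T + becomes T' → + T'
Add T' → ε

Productions for other non-terminals are unchanged:
  A → b +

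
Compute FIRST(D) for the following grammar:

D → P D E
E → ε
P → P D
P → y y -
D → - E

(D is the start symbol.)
{ '-', 'y' }

FIRST sets of the other non-terminals involved (by the same procedure, iterated to a fixed point):
  FIRST(P) = { 'y' }

From D → P D E:
  - P is a non-terminal: add FIRST(P) \ {ε} = { 'y' }
    P is not nullable, so stop
From D → - E:
  - '-' is a terminal: add '-' and stop

Collecting: FIRST(D) = { '-', 'y' }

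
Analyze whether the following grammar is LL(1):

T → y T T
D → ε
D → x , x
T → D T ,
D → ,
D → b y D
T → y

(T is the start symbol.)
No. Predict set conflict for T: { 'y' }

A grammar is LL(1) if for each non-terminal N with multiple productions, the predict sets of those productions are pairwise disjoint, where PREDICT(N → α) = (FIRST(α) \ {ε}) ∪ (FOLLOW(N) if α ⇒* ε).

Relevant sets:
  FIRST(D) = { ',', 'b', 'x', ε }
  FIRST(T) = { ',', 'b', 'x', 'y' }
  FOLLOW(D) = { ',', 'b', 'x', 'y' }

For T:
  PREDICT(T → y T T) = { 'y' }
  PREDICT(T → D T ',') = { ',', 'b', 'x', 'y' }
  PREDICT(T → y) = { 'y' }
For D:
  PREDICT(D → ε) = { ',', 'b', 'x', 'y' }
  PREDICT(D → x ',' x) = { 'x' }
  PREDICT(D → ',') = { ',' }
  PREDICT(D → b y D) = { 'b' }

Conflict found: Predict set conflict for T: { 'y' }
The grammar is NOT LL(1).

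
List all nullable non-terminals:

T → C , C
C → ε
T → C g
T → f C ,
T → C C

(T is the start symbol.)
{ 'C', 'T' }

A non-terminal is nullable if it can derive ε (the empty string): either it has an ε-production, or it has a production whose right-hand side consists entirely of nullable non-terminals.

ε-productions: C → ε
So C is immediately nullable.
T → C C: every symbol on the right is nullable, so T is nullable too.
Every non-terminal is now nullable.
Nullable = { 'C', 'T' }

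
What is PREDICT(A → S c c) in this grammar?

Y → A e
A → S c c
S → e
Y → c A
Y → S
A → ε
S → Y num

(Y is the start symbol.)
PREDICT(A → S c c) = (FIRST(RHS) \ {ε}) ∪ (FOLLOW(A) if ε ∈ FIRST(RHS), i.e. RHS ⇒* ε)
FIRST(S) = { 'c', 'e' }
FIRST(S c c) = { 'c', 'e' }
ε ∉ FIRST(S c c), so FOLLOW(A) is not added.
PREDICT(A → S c c) = { 'c', 'e' }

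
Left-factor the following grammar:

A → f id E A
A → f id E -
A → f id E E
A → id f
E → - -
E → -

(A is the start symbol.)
Left-factoring transforms A → αβ₁ | αβ₂ into A → αA' and A' → β₁ | β₂
(α is the longest common prefix among the alternatives). Repeat until
no nonterminal has two alternatives with a common prefix.

Round 1: A has alternatives sharing prefix 'f id E'. Introduce A': A → f id E A'
  Add: A' → A
  Add: A' → -
  Add: A' → E

Round 2: E has alternatives sharing prefix '-'. Introduce E': E → - E'
  Add: E' → -
  Add: E' → ε

No remaining common prefixes — done.

Resulting grammar:
A → f id E A'
A' → A
A' → -
A' → E
A → id f
E → - E'
E' → -
E' → ε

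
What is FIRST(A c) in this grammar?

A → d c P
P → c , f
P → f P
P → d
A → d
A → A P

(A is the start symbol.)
{ 'd' }

FIRST sets of the non-terminals involved (from the grammar, by fixed-point iteration):
  FIRST(A) = { 'd' }

To compute FIRST(A c), process the symbols left to right:
Symbol A is a non-terminal. Add FIRST(A) \ {ε} = { 'd' }
A is not nullable (ε ∉ FIRST(A)), so stop here.
FIRST(A c) = { 'd' }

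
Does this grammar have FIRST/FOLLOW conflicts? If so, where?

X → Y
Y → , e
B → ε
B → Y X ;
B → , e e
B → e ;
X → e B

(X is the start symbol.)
No FIRST/FOLLOW conflicts.

A FIRST/FOLLOW conflict occurs when a non-terminal N has a nullable alternative N → β (β ⇒* ε) and another alternative N → α with FIRST(α) ∩ FOLLOW(N) ≠ ∅: on such a lookahead the parser cannot decide between expanding α and letting N vanish via β.

Nullable non-terminals: B.
FIRST sets used below: FIRST(Y) = { ',' }

B: nullable alternative(s) B → ε; FOLLOW(B) = { $, ';' }
  B → ε: FIRST \ {ε} = { } — this is the only nullable alternative, skip
  B → Y X ;: FIRST \ {ε} = { ',' } — disjoint from FOLLOW(B)
  B → , e e: FIRST \ {ε} = { ',' } — disjoint from FOLLOW(B)
  B → e ;: FIRST \ {ε} = { 'e' } — disjoint from FOLLOW(B)

X, Y have no nullable alternative, so no FIRST/FOLLOW check is needed there.

No FIRST/FOLLOW conflicts found.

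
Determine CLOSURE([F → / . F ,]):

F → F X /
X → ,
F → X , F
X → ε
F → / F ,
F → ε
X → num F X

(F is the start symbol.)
To compute CLOSURE, for each item [A → α.Bβ] where B is a non-terminal, add [B → .γ] for all productions B → γ; repeat for the newly added items until nothing changes.

Start with: [F → / . F ,]
  [F → / . F ,] has the dot before F: add [F → . F X /], [F → . X , F], [F → . / F ,], [F → .]
  [F → . X , F] has the dot before X: add [X → . ,], [X → .], [X → . num F X]
No further items can be added.

CLOSURE = { [F → . / F ,], [F → . F X /], [F → . X , F], [F → .], [F → / . F ,], [X → . ,], [X → . num F X], [X → .] }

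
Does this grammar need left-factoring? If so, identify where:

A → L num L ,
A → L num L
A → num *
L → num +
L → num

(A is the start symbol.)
Yes, A has productions with common prefix 'L num L'; L has productions with common prefix 'num'

Left-factoring is needed when two productions for the same non-terminal
share a common prefix on the right-hand side.

Productions for A:
  A → L num L ,
  A → L num L
  A → num *
Productions for L:
  L → num +
  L → num

Found common prefix 'L num L' in productions for A
Found common prefix 'num' in productions for L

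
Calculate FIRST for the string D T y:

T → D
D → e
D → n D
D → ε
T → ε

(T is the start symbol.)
{ 'e', 'n', 'y' }

FIRST sets of the non-terminals involved (from the grammar, by fixed-point iteration):
  FIRST(D) = { 'e', 'n', ε }
  FIRST(T) = { 'e', 'n', ε }

To compute FIRST(D T y), process the symbols left to right:
Symbol D is a non-terminal. Add FIRST(D) \ {ε} = { 'e', 'n' }
D is nullable (ε ∈ FIRST(D)), continue to the next symbol.
Symbol T is a non-terminal. Add FIRST(T) \ {ε} = { 'e', 'n' }
T is nullable (ε ∈ FIRST(T)), continue to the next symbol.
Symbol y is a terminal. Add 'y' and stop.
FIRST(D T y) = { 'e', 'n', 'y' }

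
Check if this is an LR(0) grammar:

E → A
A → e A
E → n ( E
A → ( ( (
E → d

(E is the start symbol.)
A grammar is LR(0) if no state in the canonical LR(0) collection has:
  - both a shift item (dot before a terminal) and a complete item (shift-reduce conflict), or
  - two or more complete items (reduce-reduce conflict; the accept item [E' → E .] counts as a complete item here).

Augment with E' → E and build the canonical LR(0) collection (I0 = CLOSURE({[E' → . E]}), then GOTO on every symbol after a dot until no new states appear). It has 12 states:
  I0: { [A → . ( ( (], [A → . e A], [E → . A], [E → . d], [E → . n ( E], [E' → . E] }  — shift
  I1: { [A → ( . ( (] }  — shift
  I2: { [E → A .] }  — reduce
  I3: { [E' → E .] }  — accept
  I4: { [E → d .] }  — reduce
  I5: { [A → . ( ( (], [A → . e A], [A → e . A] }  — shift
  I6: { [E → n . ( E] }  — shift
  I7: { [A → . ( ( (], [A → . e A], [E → . A], [E → . d], [E → . n ( E], [E → n ( . E] }  — shift
  I8: { [E → n ( E .] }  — reduce
  I9: { [A → e A .] }  — reduce
  I10: { [A → ( ( . (] }  — shift
  I11: { [A → ( ( ( .] }  — reduce

Every state is either a pure shift/goto state or contains exactly one complete item and nothing to shift — no conflicts. The grammar is LR(0).

Answer: Yes, the grammar is LR(0)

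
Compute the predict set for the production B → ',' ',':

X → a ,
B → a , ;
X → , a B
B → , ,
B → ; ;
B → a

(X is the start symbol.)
{ ',' }

PREDICT(B → ',' ',') = (FIRST(RHS) \ {ε}) ∪ (FOLLOW(B) if ε ∈ FIRST(RHS), i.e. RHS ⇒* ε)
FIRST(',' ',') = { ',' }
ε ∉ FIRST(',' ','), so FOLLOW(B) is not added.
PREDICT(B → ',' ',') = { ',' }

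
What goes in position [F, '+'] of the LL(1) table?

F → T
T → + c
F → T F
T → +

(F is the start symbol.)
To find M[F, '+'], we find productions for F where '+' is in the predict set (PREDICT(N → α) = (FIRST(α) \ {ε}) ∪ (FOLLOW(N) if α ⇒* ε)).

Relevant sets:
  FIRST(T) = { '+' }

F → T: PREDICT = { '+' }
  '+' is in predict set, so this production goes in M[F, '+']
F → T F: PREDICT = { '+' }
  '+' is in predict set, so this production goes in M[F, '+']

M[F, '+'] = F → T, F → T F  (a multiply-defined cell — the grammar is not LL(1))

Answer: F → T, F → T F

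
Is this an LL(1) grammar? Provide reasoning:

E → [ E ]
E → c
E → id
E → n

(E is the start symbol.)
A grammar is LL(1) if for each non-terminal N with multiple productions, the predict sets of those productions are pairwise disjoint, where PREDICT(N → α) = (FIRST(α) \ {ε}) ∪ (FOLLOW(N) if α ⇒* ε).

For E:
  PREDICT(E → '[' E ']') = { '[' }
  PREDICT(E → c) = { 'c' }
  PREDICT(E → id) = { 'id' }
  PREDICT(E → n) = { 'n' }

All predict sets are disjoint. The grammar IS LL(1).

Answer: Yes, the grammar is LL(1).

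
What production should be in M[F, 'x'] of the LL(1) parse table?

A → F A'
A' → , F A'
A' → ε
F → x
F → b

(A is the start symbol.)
To find M[F, 'x'], we find productions for F where 'x' is in the predict set (PREDICT(N → α) = (FIRST(α) \ {ε}) ∪ (FOLLOW(N) if α ⇒* ε)).

F → x: PREDICT = { 'x' }
  'x' is in predict set, so this production goes in M[F, 'x']
F → b: PREDICT = { 'b' }

M[F, 'x'] = F → x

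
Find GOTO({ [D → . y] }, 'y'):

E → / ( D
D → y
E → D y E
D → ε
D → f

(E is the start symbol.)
GOTO(I, 'y') = CLOSURE({ [A → αX.β] : [A → α.Xβ] ∈ I, X = 'y' })

Items with dot before 'y', with the dot advanced:
  [D → . y] → [D → y .]
Closure adds nothing (no advanced item has the dot before a non-terminal).

GOTO = { [D → y .] }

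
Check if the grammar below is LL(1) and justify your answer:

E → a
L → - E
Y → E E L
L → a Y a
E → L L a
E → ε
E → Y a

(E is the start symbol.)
A grammar is LL(1) if for each non-terminal N with multiple productions, the predict sets of those productions are pairwise disjoint, where PREDICT(N → α) = (FIRST(α) \ {ε}) ∪ (FOLLOW(N) if α ⇒* ε).

Relevant sets:
  FIRST(L) = { '-', 'a' }
  FIRST(Y) = { '-', 'a' }
  FOLLOW(E) = { $, '-', 'a' }

For E:
  PREDICT(E → a) = { 'a' }
  PREDICT(E → L L a) = { '-', 'a' }
  PREDICT(E → ε) = { $, '-', 'a' }
  PREDICT(E → Y a) = { '-', 'a' }
For L:
  PREDICT(L → '-' E) = { '-' }
  PREDICT(L → a Y a) = { 'a' }
Y has a single production, so nothing to check there.

Conflict found: Predict set conflict for E: { 'a' }
The grammar is NOT LL(1).

Answer: No. Predict set conflict for E: { 'a' }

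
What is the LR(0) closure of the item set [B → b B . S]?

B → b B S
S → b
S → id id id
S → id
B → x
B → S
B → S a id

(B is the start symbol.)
To compute CLOSURE, for each item [A → α.Bβ] where B is a non-terminal, add [B → .γ] for all productions B → γ; repeat for the newly added items until nothing changes.

Start with: [B → b B . S]
  [B → b B . S] has the dot before S: add [S → . b], [S → . id id id], [S → . id]
No further items can be added.

CLOSURE = { [B → b B . S], [S → . b], [S → . id id id], [S → . id] }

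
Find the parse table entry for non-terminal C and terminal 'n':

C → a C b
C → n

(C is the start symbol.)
To find M[C, 'n'], we find productions for C where 'n' is in the predict set (PREDICT(N → α) = (FIRST(α) \ {ε}) ∪ (FOLLOW(N) if α ⇒* ε)).

C → a C b: PREDICT = { 'a' }
C → n: PREDICT = { 'n' }
  'n' is in predict set, so this production goes in M[C, 'n']

M[C, 'n'] = C → n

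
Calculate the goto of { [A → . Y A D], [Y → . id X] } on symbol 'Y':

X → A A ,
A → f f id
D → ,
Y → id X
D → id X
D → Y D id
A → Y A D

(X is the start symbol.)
GOTO(I, 'Y') = CLOSURE({ [A → αX.β] : [A → α.Xβ] ∈ I, X = 'Y' })

Items with dot before 'Y', with the dot advanced:
  [A → . Y A D] → [A → Y . A D]
Closure of the advanced items:
  [A → Y . A D] has the dot before A: add [A → . f f id], [A → . Y A D]
  [A → . Y A D] has the dot before Y: add [Y → . id X]

GOTO = { [A → . Y A D], [A → . f f id], [A → Y . A D], [Y → . id X] }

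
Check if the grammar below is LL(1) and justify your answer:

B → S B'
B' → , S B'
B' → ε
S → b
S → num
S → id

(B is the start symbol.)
Yes, the grammar is LL(1).

A grammar is LL(1) if for each non-terminal N with multiple productions, the predict sets of those productions are pairwise disjoint, where PREDICT(N → α) = (FIRST(α) \ {ε}) ∪ (FOLLOW(N) if α ⇒* ε).

Relevant sets:
  FOLLOW(B') = { $ }

For B':
  PREDICT(B' → ',' S B') = { ',' }
  PREDICT(B' → ε) = { $ }
For S:
  PREDICT(S → b) = { 'b' }
  PREDICT(S → num) = { 'num' }
  PREDICT(S → id) = { 'id' }
B has a single production, so nothing to check there.

All predict sets are disjoint. The grammar IS LL(1).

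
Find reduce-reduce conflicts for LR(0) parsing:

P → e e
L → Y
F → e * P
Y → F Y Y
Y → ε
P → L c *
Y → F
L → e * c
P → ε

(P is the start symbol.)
A reduce-reduce conflict occurs when an LR(0) state has two complete items [A → α .] and [B → β .] — both call for a reduction, and with no lookahead the parser cannot choose between them.

Augment with P' → P and build the canonical LR(0) collection (I0 = CLOSURE({[P' → . P]}), then GOTO on every symbol after a dot until no new states appear). It has 16 states:
  I0: { [F → . e * P], [L → . Y], [L → . e * c], [P → . L c *], [P → . e e], [P → .], [P' → . P], [Y → . F Y Y], [Y → . F], [Y → .] }  — shift, 2 reduces
  I1: { [F → . e * P], [Y → . F Y Y], [Y → . F], [Y → .], [Y → F . Y Y], [Y → F .] }  — shift, 2 reduces
  I2: { [P → L . c *] }  — shift
  I3: { [P' → P .] }  — accept
  I4: { [L → Y .] }  — reduce
  I5: { [F → e . * P], [L → e . * c], [P → e . e] }  — shift
  I6: { [F → . e * P], [F → e * . P], [L → . Y], [L → . e * c], [L → e * . c], [P → . L c *], [P → . e e], [P → .], [Y → . F Y Y], [Y → . F], [Y → .] }  — shift, 2 reduces
  I7: { [P → e e .] }  — reduce
  I8: { [F → e * P .] }  — reduce
  I9: { [L → e * c .] }  — reduce
  I10: { [P → L c . *] }  — shift
  I11: { [P → L c * .] }  — reduce
  I12: { [F → . e * P], [Y → . F Y Y], [Y → . F], [Y → .], [Y → F Y . Y] }  — shift, reduce
  I13: { [F → e . * P] }  — shift
  I14: { [F → . e * P], [F → e * . P], [L → . Y], [L → . e * c], [P → . L c *], [P → . e e], [P → .], [Y → . F Y Y], [Y → . F], [Y → .] }  — shift, 2 reduces
  I15: { [Y → F Y Y .] }  — reduce

I0 contains complete items [P → .], [Y → .] — reduce-reduce conflict.
I1 contains complete items [Y → .], [Y → F .] — reduce-reduce conflict.
I6 contains complete items [P → .], [Y → .] — reduce-reduce conflict.
I14 contains complete items [P → .], [Y → .] — reduce-reduce conflict.

Answer: Yes — I0: [P → .] vs [Y → .]; I1: [Y → .] vs [Y → F .]; I6: [P → .] vs [Y → .]; I14: [P → .] vs [Y → .]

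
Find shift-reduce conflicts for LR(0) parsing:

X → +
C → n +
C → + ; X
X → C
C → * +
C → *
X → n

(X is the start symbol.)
Yes — I1: [C → * .] vs [C → * . +]; I2: [X → + .] vs [C → + . ; X]; I5: [X → n .] vs [C → n . +]

Augment with X' → X and build the canonical LR(0) collection (I0 = CLOSURE({[X' → . X]}), then GOTO on every symbol after a dot until no new states appear). It has 10 states:
  I0: { [C → . * +], [C → . *], [C → . + ; X], [C → . n +], [X → . +], [X → . C], [X → . n], [X' → . X] }  — shift
  I1: { [C → * . +], [C → * .] }  — shift, reduce
  I2: { [C → + . ; X], [X → + .] }  — shift, reduce
  I3: { [X → C .] }  — reduce
  I4: { [X' → X .] }  — accept
  I5: { [C → n . +], [X → n .] }  — shift, reduce
  I6: { [C → n + .] }  — reduce
  I7: { [C → + ; . X], [C → . * +], [C → . *], [C → . + ; X], [C → . n +], [X → . +], [X → . C], [X → . n] }  — shift
  I8: { [C → + ; X .] }  — reduce
  I9: { [C → * + .] }  — reduce

I1 contains reduce item [C → * .] and shift item [C → * . +] — shift-reduce conflict.
I2 contains reduce item [X → + .] and shift item [C → + . ; X] — shift-reduce conflict.
I5 contains reduce item [X → n .] and shift item [C → n . +] — shift-reduce conflict.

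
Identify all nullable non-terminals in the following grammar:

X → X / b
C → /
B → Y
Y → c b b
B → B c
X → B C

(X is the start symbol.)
None

A non-terminal is nullable if it can derive ε (the empty string): either it has an ε-production, or it has a production whose right-hand side consists entirely of nullable non-terminals.

There are no ε-productions, so no non-terminal can derive ε.
No non-terminals are nullable.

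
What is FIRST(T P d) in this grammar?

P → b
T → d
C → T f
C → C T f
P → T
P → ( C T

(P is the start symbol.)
{ 'd' }

FIRST sets of the non-terminals involved (from the grammar, by fixed-point iteration):
  FIRST(T) = { 'd' }

To compute FIRST(T P d), process the symbols left to right:
Symbol T is a non-terminal. Add FIRST(T) \ {ε} = { 'd' }
T is not nullable (ε ∉ FIRST(T)), so stop here.
FIRST(T P d) = { 'd' }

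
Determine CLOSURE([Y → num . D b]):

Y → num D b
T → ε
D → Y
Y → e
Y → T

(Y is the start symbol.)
To compute CLOSURE, for each item [A → α.Bβ] where B is a non-terminal, add [B → .γ] for all productions B → γ; repeat for the newly added items until nothing changes.

Start with: [Y → num . D b]
  [Y → num . D b] has the dot before D: add [D → . Y]
  [D → . Y] has the dot before Y: add [Y → . num D b], [Y → . e], [Y → . T]
  [Y → . T] has the dot before T: add [T → .]
No further items can be added.

CLOSURE = { [D → . Y], [T → .], [Y → . T], [Y → . e], [Y → . num D b], [Y → num . D b] }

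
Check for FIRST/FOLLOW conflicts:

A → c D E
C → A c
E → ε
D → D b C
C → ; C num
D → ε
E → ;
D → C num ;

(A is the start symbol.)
A FIRST/FOLLOW conflict occurs when a non-terminal N has a nullable alternative N → β (β ⇒* ε) and another alternative N → α with FIRST(α) ∩ FOLLOW(N) ≠ ∅: on such a lookahead the parser cannot decide between expanding α and letting N vanish via β.

Nullable non-terminals: D, E.
FIRST sets used below: FIRST(D) = { ';', 'b', 'c', ε }, FIRST(C) = { ';', 'c' }

D: nullable alternative(s) D → ε; FOLLOW(D) = { $, ';', 'b', 'c' }
  D → D b C: FIRST \ {ε} = { ';', 'b', 'c' } — overlaps FOLLOW(D) on { ';', 'b', 'c' }: CONFLICT
  D → ε: FIRST \ {ε} = { } — this is the only nullable alternative, skip
  D → C num ;: FIRST \ {ε} = { ';', 'c' } — overlaps FOLLOW(D) on { ';', 'c' }: CONFLICT

E: nullable alternative(s) E → ε; FOLLOW(E) = { $, 'c' }
  E → ε: FIRST \ {ε} = { } — this is the only nullable alternative, skip
  E → ;: FIRST \ {ε} = { ';' } — disjoint from FOLLOW(E)

A, C have no nullable alternative, so no FIRST/FOLLOW check is needed there.

So the grammar has 2 FIRST/FOLLOW conflicts (marked CONFLICT above).

Answer: Yes. D → D b C with FOLLOW(D) on { ';', 'b', 'c' }; D → C num ';' with FOLLOW(D) on { ';', 'c' }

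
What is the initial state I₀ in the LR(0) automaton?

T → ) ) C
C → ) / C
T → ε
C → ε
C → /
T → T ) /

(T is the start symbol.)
First, augment the grammar with T' → T
I₀ = CLOSURE({ [T' → . T] }):
  [T' → . T] has the dot before T: add [T → . ) ) C], [T → .], [T → . T ) /]
No further items can be added.

I₀ = { [T → . ) ) C], [T → . T ) /], [T → .], [T' → . T] }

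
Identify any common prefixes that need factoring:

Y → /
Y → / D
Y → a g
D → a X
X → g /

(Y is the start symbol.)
Left-factoring is needed when two productions for the same non-terminal
share a common prefix on the right-hand side.

Productions for Y:
  Y → /
  Y → / D
  Y → a g

Found common prefix '/' in productions for Y

Answer: Yes, Y has productions with common prefix '/'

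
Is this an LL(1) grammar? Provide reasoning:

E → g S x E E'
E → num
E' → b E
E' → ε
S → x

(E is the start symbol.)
No. Predict set conflict for E': { 'b' }

Relevant sets:
  FOLLOW(E') = { $, 'b' }

For E:
  PREDICT(E → g S x E E') = { 'g' }
  PREDICT(E → num) = { 'num' }
For E':
  PREDICT(E' → b E) = { 'b' }
  PREDICT(E' → ε) = { $, 'b' }
S has a single production, so nothing to check there.

Conflict found: Predict set conflict for E': { 'b' }
The grammar is NOT LL(1).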